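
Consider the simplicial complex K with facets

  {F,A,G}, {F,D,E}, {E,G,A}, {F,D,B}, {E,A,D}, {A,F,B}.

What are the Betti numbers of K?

b_0 = 1, b_1 = 1, b_2 = 0.

Take the total order A < B < D < E < F < G on the vertex set. Then K (dimension 2) consists of the simplices:

  0-simplices (6): A, B, D, E, F, G
  1-simplices (12): AB, AD, AE, AF, AG, BD, BF, DE, DF, EF, EG, FG
  2-simplices (6): ABF, ADE, AEG, AFG, BDF, DEF

Hence C_0 ≅ Z^6, C_1 ≅ Z^12, C_2 ≅ Z^6.

Boundary ∂_1: C_1 → C_0 sends each edge [p,q] (with p < q) to q − p. For instance
  ∂BF = F − B.
This gives a 6×12 integer matrix of rank 5; reducing to Smith normal form yields diagonal entries (1,1,1,1,1).

∂_2: C_2 → C_1 acts by ∂[p,q,r] = [q,r] − [p,r] + [p,q]. For instance
  ∂AEG = EG − AG + AE,
  ∂ADE = DE − AE + AD.
As a 12×6 matrix over Z this has rank 6, with invariant factors (1,1,1,1,1,1).

Reading off H_k = ker ∂_k / im ∂_{k+1}:

  H_0: rank C_0 − rank ∂_1 = 6 − 5 = 1, and the invariant factors of ∂_1 are all 1, so H_0 = Z.
  H_1: rank ker ∂_1 − rank ∂_2 = (12 − 5) − 6 = 1, and the invariant factors of ∂_2 are all 1, so H_1 = Z.
  H_2: rank ker ∂_2 − rank ∂_3 = (6 − 6) − 0 = 0, and there is no ∂_3, so H_2 = 0.

(K is a triangulation of the cylinder S^1 x I.)

Hence the Betti numbers are b_0 = 1, b_1 = 1, b_2 = 0.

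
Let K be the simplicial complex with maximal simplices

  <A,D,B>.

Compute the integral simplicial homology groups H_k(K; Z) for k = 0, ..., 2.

Order the vertices as A < B < D. Listing each simplex with vertices in this order, K has dimension 2 with simplices:

  0-simplices (3): A, B, D
  1-simplices (3): AB, AD, BD
  2-simplices (1): ABD

Hence C_0 ≅ Z^3, C_1 ≅ Z^3, C_2 ≅ Z^1.

Boundary ∂_1: C_1 → C_0 maps an edge to its endpoints' difference, ∂[p,q] = q − p.
This gives a 3×3 integer matrix of rank 2; reducing to Smith normal form yields diagonal entries (1,1).

∂_2: C_2 → C_1 maps a triangle to the signed sum of its edges. For instance
  ∂ABD = BD − AD + AB.
This gives a 3×1 integer matrix of rank 1; reducing to Smith normal form yields diagonal entries (1).

Now H_k = ker ∂_k / im ∂_{k+1}, so:

  H_0: rank C_0 − rank ∂_1 = 3 − 2 = 1, and the invariant factors of ∂_1 are all 1, so H_0 ≅ Z.
  H_1: rank ker ∂_1 − rank ∂_2 = (3 − 2) − 1 = 0, and the invariant factors of ∂_2 are all 1, so H_1 ≅ 0.
  H_2: rank ker ∂_2 − rank ∂_3 = (1 − 1) − 0 = 0, and there is no ∂_3, so H_2 ≅ 0.

As a check, the Euler characteristic is 3 − 3 + 1 = 1, which agrees with 1 − 0 + 0 = 1.
(K is a triangulation of the 2-simplex.)

H_0 = Z,  H_1 = 0,  H_2 = 0.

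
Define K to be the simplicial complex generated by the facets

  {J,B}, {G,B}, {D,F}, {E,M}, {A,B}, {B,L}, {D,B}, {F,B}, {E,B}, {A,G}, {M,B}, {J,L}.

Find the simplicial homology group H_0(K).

H_0 ≅ Z.

We work with the vertex ordering A < B < D < E < F < G < J < L < M. The simplices of K, each written with vertices in increasing order, are:

  0-simplices (9): A, B, D, E, F, G, J, L, M
  1-simplices (12): AB, AG, BD, BE, BF, BG, BJ, BL, BM, DF, EM, JL

Hence C_0 ≅ Z^9, C_1 ≅ Z^12.

∂_1: C_1 → C_0 sends each edge [p,q] (with p < q) to q − p.
The 9×12 boundary matrix has rank 8 and Smith normal form diag(1,1,1,1,1,1,1,1).

Computing H_k = (kernel of ∂_k) / (image of ∂_{k+1}):

  H_0: rank C_0 − rank ∂_1 = 9 − 8 = 1, and the invariant factors of ∂_1 are all 1, so H_0 ≅ Z.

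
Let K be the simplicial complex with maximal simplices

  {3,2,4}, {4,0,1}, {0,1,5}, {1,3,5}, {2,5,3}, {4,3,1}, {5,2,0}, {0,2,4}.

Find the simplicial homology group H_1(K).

H_1 = 0.

We work with the vertex ordering 0 < 1 < 2 < 3 < 4 < 5. The simplices of K, each written with vertices in increasing order, are:

  0-simplices (6): [0], [1], [2], [3], [4], [5]
  1-simplices (12): [0,1], [0,2], [0,4], [0,5], [1,3], [1,4], [1,5], [2,3], [2,4], [2,5], [3,4], [3,5]
  2-simplices (8): [0,1,4], [0,1,5], [0,2,4], [0,2,5], [1,3,4], [1,3,5], [2,3,4], [2,3,5]

Hence C_0 ≅ Z^6, C_1 ≅ Z^12, C_2 ≅ Z^8.

Boundary ∂_1: C_1 → C_0 is given by ∂[p,q] = [q] − [p]. For instance
  ∂[3,5] = [5] − [3].
The 6×12 boundary matrix has rank 5 and Smith normal form diag(1,1,1,1,1).

∂_2: C_2 → C_1 maps a triangle to the signed sum of its edges. For instance
  ∂[0,1,5] = [1,5] − [0,5] + [0,1],
  ∂[1,3,4] = [3,4] − [1,4] + [1,3].
The 12×8 boundary matrix has rank 7 and Smith normal form diag(1,1,1,1,1,1,1).

Computing H_k = (kernel of ∂_k) / (image of ∂_{k+1}):

  H_1: rank ker ∂_1 − rank ∂_2 = (12 − 5) − 7 = 0, and the invariant factors of ∂_2 are all 1, so H_1 = 0.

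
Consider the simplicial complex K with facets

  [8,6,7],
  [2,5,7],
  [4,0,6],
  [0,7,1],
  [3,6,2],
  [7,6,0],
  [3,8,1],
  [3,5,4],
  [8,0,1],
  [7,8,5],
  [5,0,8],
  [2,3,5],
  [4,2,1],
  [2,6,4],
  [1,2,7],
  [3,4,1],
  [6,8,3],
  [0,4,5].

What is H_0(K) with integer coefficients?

Take the total order 0 < 1 < 2 < 3 < 4 < 5 < 6 < 7 < 8 on the vertex set. Then K (dimension 2) consists of the simplices:

  0-simplices (9): [0], [1], [2], [3], [4], [5], [6], [7], [8]
  1-simplices (27): (27 of them)
  2-simplices (18): [0,1,7], [0,1,8], [0,4,5], [0,4,6], [0,5,8], [0,6,7], [1,2,4], [1,2,7], [1,3,4], [1,3,8], [2,3,5], [2,3,6], [2,4,6], [2,5,7], [3,4,5], [3,6,8], [5,7,8], [6,7,8]

so the chain groups are C_0 ≅ Z^9, C_1 ≅ Z^27, C_2 ≅ Z^18.

Boundary ∂_1: C_1 → C_0 maps an edge to its endpoints' difference, ∂[p,q] = q − p. For instance
  ∂[7,8] = [8] − [7].
As a 9×27 matrix over Z this has rank 8, with invariant factors (1,1,1,1,1,1,1,1).

∂_2: C_2 → C_1 acts by ∂[p,q,r] = [q,r] − [p,r] + [p,q]. For instance
  ∂[0,5,8] = [5,8] − [0,8] + [0,5],
  ∂[0,1,8] = [1,8] − [0,8] + [0,1].
This gives a 27×18 integer matrix of rank 18; reducing to Smith normal form yields diagonal entries (1,1,1,1,1,1,1,1,1,1,1,1,1,1,1,1,1,2).

Computing H_k = (kernel of ∂_k) / (image of ∂_{k+1}):

  H_0: rank C_0 − rank ∂_1 = 9 − 8 = 1, and the invariant factors of ∂_1 are all 1, so H_0 ≅ Z.

(K is a triangulation of the Klein bottle.)

H_0 = Z.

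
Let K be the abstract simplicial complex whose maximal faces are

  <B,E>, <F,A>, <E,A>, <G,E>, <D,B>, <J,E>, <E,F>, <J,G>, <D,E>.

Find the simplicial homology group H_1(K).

H_1 ≅ Z^3.

We work with the vertex ordering A < B < D < E < F < G < J. The simplices of K, each written with vertices in increasing order, are:

  0-simplices (7): A, B, D, E, F, G, J
  1-simplices (9): AE, AF, BD, BE, DE, EF, EG, EJ, GJ

Hence C_0 ≅ Z^7, C_1 ≅ Z^9.

∂_1: C_1 → C_0 is given by ∂[p,q] = [q] − [p].
As a 7×9 matrix over Z this has rank 6, with invariant factors (1,1,1,1,1,1).

Now H_k = ker ∂_k / im ∂_{k+1}, so:

  H_1: rank ker ∂_1 − rank ∂_2 = (9 − 6) − 0 = 3, and there is no ∂_2, so H_1 = Z^3.

(K is a triangulation of a wedge of 3 circles.)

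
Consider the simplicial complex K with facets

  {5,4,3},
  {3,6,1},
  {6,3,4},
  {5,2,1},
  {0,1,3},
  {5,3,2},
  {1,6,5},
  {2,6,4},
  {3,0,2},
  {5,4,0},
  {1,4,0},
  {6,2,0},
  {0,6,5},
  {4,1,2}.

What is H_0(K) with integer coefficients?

H_0 ≅ Z.

Order the vertices as 0 < 1 < 2 < 3 < 4 < 5 < 6. Listing each simplex with vertices in this order, K has dimension 2 with simplices:

  0-simplices (7): [0], [1], [2], [3], [4], [5], [6]
  1-simplices (21): [0,1], [0,2], [0,3], [0,4], [0,5], [0,6], [1,2], [1,3], [1,4], [1,5], [1,6], [2,3], [2,4], [2,5], [2,6], [3,4], [3,5], [3,6], [4,5], [4,6], [5,6]
  2-simplices (14): [0,1,3], [0,1,4], [0,2,3], [0,2,6], [0,4,5], [0,5,6], [1,2,4], [1,2,5], [1,3,6], [1,5,6], [2,3,5], [2,4,6], [3,4,5], [3,4,6]

giving chain groups C_0 ≅ Z^7, C_1 ≅ Z^21, C_2 ≅ Z^14.

The boundary map ∂_1: C_1 → C_0 is given by ∂[p,q] = [q] − [p]. For instance
  ∂[0,1] = [1] − [0].
The resulting 7×21 matrix has rank 6, and its Smith normal form has invariant factors (1,1,1,1,1,1).

∂_2: C_2 → C_1 acts by ∂[p,q,r] = [q,r] − [p,r] + [p,q]. For instance
  ∂[0,2,6] = [2,6] − [0,6] + [0,2],
  ∂[0,4,5] = [4,5] − [0,5] + [0,4].
The 21×14 boundary matrix has rank 13 and Smith normal form diag(1,1,1,1,1,1,1,1,1,1,1,1,1).

Now H_k = ker ∂_k / im ∂_{k+1}, so:

  H_0: rank C_0 − rank ∂_1 = 7 − 6 = 1, and the invariant factors of ∂_1 are all 1, so H_0 = Z.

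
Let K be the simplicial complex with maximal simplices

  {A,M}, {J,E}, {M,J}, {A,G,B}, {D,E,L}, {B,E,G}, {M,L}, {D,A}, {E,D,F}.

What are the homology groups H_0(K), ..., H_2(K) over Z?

H_0 ≅ Z,  H_1 ≅ Z^3,  H_2 = 0.

Fix the vertex order A < B < D < E < F < G < J < L < M and write every simplex with vertices in increasing order. Then dim K = 2 and the simplices of K are:

  0-simplices (9): A, B, D, E, F, G, J, L, M
  1-simplices (15): AB, AD, AG, AM, BE, BG, DE, DF, DL, EF, EG, EJ, EL, JM, LM
  2-simplices (4): ABG, BEG, DEF, DEL

so the chain groups are C_0 ≅ Z^9, C_1 ≅ Z^15, C_2 ≅ Z^4.

Boundary ∂_1: C_1 → C_0 is given by ∂[p,q] = [q] − [p]. For instance
  ∂AB = B − A.
The resulting 9×15 matrix has rank 8, and its Smith normal form has invariant factors (1,1,1,1,1,1,1,1).

∂_2: C_2 → C_1 maps a triangle to the signed sum of its edges. For instance
  ∂DEF = EF − DF + DE,
  ∂ABG = BG − AG + AB.
As a 15×4 matrix over Z this has rank 4, with invariant factors (1,1,1,1).

From H_k ≅ ker(∂_k) / im(∂_{k+1}) we obtain:

  H_0: rank C_0 − rank ∂_1 = 9 − 8 = 1, and the invariant factors of ∂_1 are all 1, so H_0 = Z.
  H_1: rank ker ∂_1 − rank ∂_2 = (15 − 8) − 4 = 3, and the invariant factors of ∂_2 are all 1, so H_1 = Z^3.
  H_2: rank ker ∂_2 − rank ∂_3 = (4 − 4) − 0 = 0, and there is no ∂_3, so H_2 = 0.

As a check, the Euler characteristic is 9 − 15 + 4 = -2, which agrees with 1 − 3 + 0 = -2.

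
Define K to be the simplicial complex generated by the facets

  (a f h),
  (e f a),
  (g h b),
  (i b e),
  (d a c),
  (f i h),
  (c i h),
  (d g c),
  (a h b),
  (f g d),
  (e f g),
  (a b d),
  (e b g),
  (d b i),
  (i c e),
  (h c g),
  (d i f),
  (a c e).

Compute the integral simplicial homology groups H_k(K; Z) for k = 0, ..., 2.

H_0 = Z,  H_1 = Z^2,  H_2 = Z.

Fix the vertex order a < b < c < d < e < f < g < h < i and write every simplex with vertices in increasing order. Then dim K = 2 and the simplices of K are:

  0-simplices (9): a, b, c, d, e, f, g, h, i
  1-simplices (27): ab, ac, ad, ae, af, ah, bd, be, bg, bh, bi, cd, ce, cg, ch, ci, df, dg, di, ef, eg, ei, fg, fh, fi, gh, hi
  2-simplices (18): abd, abh, acd, ace, aef, afh, bdi, beg, bei, bgh, cdg, cei, cgh, chi, dfg, dfi, efg, fhi

Hence C_0 ≅ Z^9, C_1 ≅ Z^27, C_2 ≅ Z^18.

Boundary ∂_1: C_1 → C_0 maps an edge to its endpoints' difference, ∂[p,q] = q − p. For instance
  ∂bh = h − b.
This gives a 9×27 integer matrix of rank 8; reducing to Smith normal form yields diagonal entries (1,1,1,1,1,1,1,1).

Boundary ∂_2: C_2 → C_1 sends each 2-simplex [p,q,r] to [q,r] − [p,r] + [p,q]. For instance
  ∂bdi = di − bi + bd,
  ∂abd = bd − ad + ab.
This gives a 27×18 integer matrix of rank 17; reducing to Smith normal form yields diagonal entries (1,1,1,1,1,1,1,1,1,1,1,1,1,1,1,1,1).

From H_k ≅ ker(∂_k) / im(∂_{k+1}) we obtain:

  H_0: rank C_0 − rank ∂_1 = 9 − 8 = 1, and the invariant factors of ∂_1 are all 1, so H_0 ≅ Z.
  H_1: rank ker ∂_1 − rank ∂_2 = (27 − 8) − 17 = 2, and the invariant factors of ∂_2 are all 1, so H_1 ≅ Z^2.
  H_2: rank ker ∂_2 − rank ∂_3 = (18 − 17) − 0 = 1, and there is no ∂_3, so H_2 ≅ Z.

(K is a triangulation of the torus T^2.)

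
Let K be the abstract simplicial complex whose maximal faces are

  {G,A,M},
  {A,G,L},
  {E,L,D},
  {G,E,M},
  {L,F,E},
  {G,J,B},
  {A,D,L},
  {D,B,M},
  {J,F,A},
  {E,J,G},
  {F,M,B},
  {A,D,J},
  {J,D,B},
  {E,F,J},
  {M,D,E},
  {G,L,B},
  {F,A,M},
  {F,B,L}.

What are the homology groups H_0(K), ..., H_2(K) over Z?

H_0 = Z,  H_1 = Z^2,  H_2 = Z.

Order the vertices as A < B < D < E < F < G < J < L < M. Listing each simplex with vertices in this order, K has dimension 2 with simplices:

  0-simplices (9): A, B, D, E, F, G, J, L, M
  1-simplices (27): AD, AF, AG, AJ, AL, AM, BD, BF, BG, BJ, BL, BM, DE, DJ, DL, DM, EF, EG, EJ, EL, EM, FJ, FL, FM, GJ, GL, GM
  2-simplices (18): ADJ, ADL, AFJ, AFM, AGL, AGM, BDJ, BDM, BFL, BFM, BGJ, BGL, DEL, DEM, EFJ, EFL, EGJ, EGM

Hence C_0 ≅ Z^9, C_1 ≅ Z^27, C_2 ≅ Z^18.

The boundary map ∂_1: C_1 → C_0 is given by ∂[p,q] = [q] − [p].
The resulting 9×27 matrix has rank 8, and its Smith normal form has invariant factors (1,1,1,1,1,1,1,1).

∂_2: C_2 → C_1 acts by ∂[p,q,r] = [q,r] − [p,r] + [p,q]. For instance
  ∂EGM = GM − EM + EG,
  ∂BDJ = DJ − BJ + BD.
This gives a 27×18 integer matrix of rank 17; reducing to Smith normal form yields diagonal entries (1,1,1,1,1,1,1,1,1,1,1,1,1,1,1,1,1).

From H_k ≅ ker(∂_k) / im(∂_{k+1}) we obtain:

  H_0: rank C_0 − rank ∂_1 = 9 − 8 = 1, and the invariant factors of ∂_1 are all 1, so H_0 ≅ Z.
  H_1: rank ker ∂_1 − rank ∂_2 = (27 − 8) − 17 = 2, and the invariant factors of ∂_2 are all 1, so H_1 ≅ Z^2.
  H_2: rank ker ∂_2 − rank ∂_3 = (18 − 17) − 0 = 1, and there is no ∂_3, so H_2 ≅ Z.

As a check, the Euler characteristic is 9 − 27 + 18 = 0, which agrees with 1 − 2 + 1 = 0.
(K is a triangulation of the torus T^2.)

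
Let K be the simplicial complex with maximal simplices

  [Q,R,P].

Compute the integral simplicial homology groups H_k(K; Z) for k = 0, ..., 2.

We work with the vertex ordering P < Q < R. The simplices of K, each written with vertices in increasing order, are:

  0-simplices (3): P, Q, R
  1-simplices (3): PQ, PR, QR
  2-simplices (1): PQR

Hence C_0 ≅ Z^3, C_1 ≅ Z^3, C_2 ≅ Z^1.

Boundary ∂_1: C_1 → C_0 sends each edge [p,q] (with p < q) to q − p.
The 3×3 boundary matrix has rank 2 and Smith normal form diag(1,1).

Boundary ∂_2: C_2 → C_1 acts by ∂[p,q,r] = [q,r] − [p,r] + [p,q]. For instance
  ∂PQR = QR − PR + PQ.
The 3×1 boundary matrix has rank 1 and Smith normal form diag(1).

Now H_k = ker ∂_k / im ∂_{k+1}, so:

  H_0: rank C_0 − rank ∂_1 = 3 − 2 = 1, and the invariant factors of ∂_1 are all 1, so H_0 = Z.
  H_1: rank ker ∂_1 − rank ∂_2 = (3 − 2) − 1 = 0, and the invariant factors of ∂_2 are all 1, so H_1 = 0.
  H_2: rank ker ∂_2 − rank ∂_3 = (1 − 1) − 0 = 0, and there is no ∂_3, so H_2 = 0.

H_0 = Z,  H_1 = 0,  H_2 = 0.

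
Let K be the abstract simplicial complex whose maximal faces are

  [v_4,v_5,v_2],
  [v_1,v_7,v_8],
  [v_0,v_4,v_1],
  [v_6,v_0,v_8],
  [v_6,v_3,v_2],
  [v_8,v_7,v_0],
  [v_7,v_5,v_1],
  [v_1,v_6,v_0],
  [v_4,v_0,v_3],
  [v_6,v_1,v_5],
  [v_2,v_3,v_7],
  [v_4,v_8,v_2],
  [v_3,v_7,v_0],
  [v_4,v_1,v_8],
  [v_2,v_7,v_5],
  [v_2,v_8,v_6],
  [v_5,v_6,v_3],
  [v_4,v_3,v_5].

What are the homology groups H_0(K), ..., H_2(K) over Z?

Fix the vertex order v_0 < v_1 < v_2 < v_3 < v_4 < v_5 < v_6 < v_7 < v_8 and write every simplex with vertices in increasing order. Then dim K = 2 and the simplices of K are:

  0-simplices (9): [v_0], [v_1], [v_2], [v_3], [v_4], [v_5], [v_6], [v_7], [v_8]
  1-simplices (27): (27 of them)
  2-simplices (18): (18 of them)

Hence C_0 ≅ Z^9, C_1 ≅ Z^27, C_2 ≅ Z^18.

The boundary map ∂_1: C_1 → C_0 maps an edge to its endpoints' difference, ∂[p,q] = q − p. For instance
  ∂[v_3,v_6] = [v_6] − [v_3].
The 9×27 boundary matrix has rank 8 and Smith normal form diag(1,1,1,1,1,1,1,1).

Boundary ∂_2: C_2 → C_1 acts by ∂[p,q,r] = [q,r] − [p,r] + [p,q]. For instance
  ∂[v_2,v_3,v_6] = [v_3,v_6] − [v_2,v_6] + [v_2,v_3],
  ∂[v_1,v_4,v_8] = [v_4,v_8] − [v_1,v_8] + [v_1,v_4].
As a 27×18 matrix over Z this has rank 18, with invariant factors (1,1,1,1,1,1,1,1,1,1,1,1,1,1,1,1,1,2).

Now H_k = ker ∂_k / im ∂_{k+1}, so:

  H_0: rank C_0 − rank ∂_1 = 9 − 8 = 1, and the invariant factors of ∂_1 are all 1, so H_0 = Z.
  H_1: rank ker ∂_1 − rank ∂_2 = (27 − 8) − 18 = 1, and ∂_2 has invariant factor 2 > 1, so H_1 = Z ⊕ Z/2.
  H_2: rank ker ∂_2 − rank ∂_3 = (18 − 18) − 0 = 0, and there is no ∂_3, so H_2 = 0.

(K is a triangulation of the Klein bottle.)

H_0 = Z,  H_1 = Z ⊕ Z/2,  H_2 = 0.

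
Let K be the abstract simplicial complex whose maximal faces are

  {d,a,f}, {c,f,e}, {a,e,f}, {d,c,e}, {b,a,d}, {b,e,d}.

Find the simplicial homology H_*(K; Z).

H_0 = Z,  H_1 = Z,  H_2 = 0.

Take the total order a < b < c < d < e < f on the vertex set. Then K (dimension 2) consists of the simplices:

  0-simplices (6): a, b, c, d, e, f
  1-simplices (12): ab, ad, ae, af, bd, be, cd, ce, cf, de, df, ef
  2-simplices (6): abd, adf, aef, bde, cde, cef

giving chain groups C_0 ≅ Z^6, C_1 ≅ Z^12, C_2 ≅ Z^6.

The boundary map ∂_1: C_1 → C_0 is given by ∂[p,q] = [q] − [p]. For instance
  ∂ad = d − a.
This gives a 6×12 integer matrix of rank 5; reducing to Smith normal form yields diagonal entries (1,1,1,1,1).

Boundary ∂_2: C_2 → C_1 acts by ∂[p,q,r] = [q,r] − [p,r] + [p,q]. For instance
  ∂cef = ef − cf + ce,
  ∂cde = de − ce + cd.
The 12×6 boundary matrix has rank 6 and Smith normal form diag(1,1,1,1,1,1).

Reading off H_k = ker ∂_k / im ∂_{k+1}:

  H_0: rank C_0 − rank ∂_1 = 6 − 5 = 1, and the invariant factors of ∂_1 are all 1, so H_0 = Z.
  H_1: rank ker ∂_1 − rank ∂_2 = (12 − 5) − 6 = 1, and the invariant factors of ∂_2 are all 1, so H_1 = Z.
  H_2: rank ker ∂_2 − rank ∂_3 = (6 − 6) − 0 = 0, and there is no ∂_3, so H_2 = 0.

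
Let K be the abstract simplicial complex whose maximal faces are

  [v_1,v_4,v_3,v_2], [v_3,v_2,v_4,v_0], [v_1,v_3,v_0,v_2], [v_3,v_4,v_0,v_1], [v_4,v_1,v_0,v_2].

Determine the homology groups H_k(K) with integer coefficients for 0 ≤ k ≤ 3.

H_0 ≅ Z,  H_1 = 0,  H_2 = 0,  H_3 ≅ Z.

Take the total order v_0 < v_1 < v_2 < v_3 < v_4 on the vertex set. Then K (dimension 3) consists of the simplices:

  0-simplices (5): [v_0], [v_1], [v_2], [v_3], [v_4]
  1-simplices (10): [v_0,v_1], [v_0,v_2], [v_0,v_3], [v_0,v_4], [v_1,v_2], [v_1,v_3], [v_1,v_4], [v_2,v_3], [v_2,v_4], [v_3,v_4]
  2-simplices (10): [v_0,v_1,v_2], [v_0,v_1,v_3], [v_0,v_1,v_4], [v_0,v_2,v_3], [v_0,v_2,v_4], [v_0,v_3,v_4], [v_1,v_2,v_3], [v_1,v_2,v_4], [v_1,v_3,v_4], [v_2,v_3,v_4]
  3-simplices (5): [v_0,v_1,v_2,v_3], [v_0,v_1,v_2,v_4], [v_0,v_1,v_3,v_4], [v_0,v_2,v_3,v_4], [v_1,v_2,v_3,v_4]

so the chain groups are C_0 ≅ Z^5, C_1 ≅ Z^10, C_2 ≅ Z^10, C_3 ≅ Z^5.

The boundary map ∂_1: C_1 → C_0 maps an edge to its endpoints' difference, ∂[p,q] = q − p. For instance
  ∂[v_0,v_2] = [v_2] − [v_0].
The resulting 5×10 matrix has rank 4, and its Smith normal form has invariant factors (1,1,1,1).

∂_2: C_2 → C_1 maps a triangle to the signed sum of its edges. For instance
  ∂[v_0,v_1,v_2] = [v_1,v_2] − [v_0,v_2] + [v_0,v_1],
  ∂[v_0,v_3,v_4] = [v_3,v_4] − [v_0,v_4] + [v_0,v_3].
The resulting 10×10 matrix has rank 6, and its Smith normal form has invariant factors (1,1,1,1,1,1).

∂_3: C_3 → C_2 sends each 3-simplex σ to the alternating sum Σ_i (−1)^i (σ with its i-th vertex removed). For instance
  ∂[v_0,v_1,v_3,v_4] = [v_1,v_3,v_4] − [v_0,v_3,v_4] + [v_0,v_1,v_4] − [v_0,v_1,v_3],
  ∂[v_0,v_1,v_2,v_4] = [v_1,v_2,v_4] − [v_0,v_2,v_4] + [v_0,v_1,v_4] − [v_0,v_1,v_2].
This gives a 10×5 integer matrix of rank 4; reducing to Smith normal form yields diagonal entries (1,1,1,1).

Reading off H_k = ker ∂_k / im ∂_{k+1}:

  H_0: rank C_0 − rank ∂_1 = 5 − 4 = 1, and the invariant factors of ∂_1 are all 1, so H_0 = Z.
  H_1: rank ker ∂_1 − rank ∂_2 = (10 − 4) − 6 = 0, and the invariant factors of ∂_2 are all 1, so H_1 = 0.
  H_2: rank ker ∂_2 − rank ∂_3 = (10 − 6) − 4 = 0, and the invariant factors of ∂_3 are all 1, so H_2 = 0.
  H_3: rank ker ∂_3 − rank ∂_4 = (5 − 4) − 0 = 1, and there is no ∂_4, so H_3 = Z.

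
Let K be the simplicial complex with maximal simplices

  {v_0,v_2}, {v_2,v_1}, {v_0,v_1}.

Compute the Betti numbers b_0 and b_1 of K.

K has 3 vertices, 3 edges.
rank ∂_0 = 0, rank ∂_1 = 2 ⇒ b_0 = 3 − 0 − 2 = 1; all invariant factors of ∂_1 are 1 so no torsion. So H_0 = Z.
rank ∂_1 = 2, rank ∂_2 = 0 ⇒ b_1 = 3 − 2 − 0 = 1. So H_1 = Z.

b_0 = 1, b_1 = 1.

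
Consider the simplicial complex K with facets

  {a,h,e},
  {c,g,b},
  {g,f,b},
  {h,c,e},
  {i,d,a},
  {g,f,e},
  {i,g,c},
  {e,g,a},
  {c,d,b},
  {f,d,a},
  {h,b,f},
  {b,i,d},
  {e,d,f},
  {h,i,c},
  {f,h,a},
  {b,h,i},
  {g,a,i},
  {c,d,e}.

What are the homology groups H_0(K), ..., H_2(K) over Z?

H_0 ≅ Z,  H_1 ≅ Z ⊕ Z/2,  H_2 = 0.

Order the vertices as a < b < c < d < e < f < g < h < i. Listing each simplex with vertices in this order, K has dimension 2 with simplices:

  0-simplices (9): a, b, c, d, e, f, g, h, i
  1-simplices (27): ad, ae, af, ag, ah, ai, bc, bd, bf, bg, bh, bi, cd, ce, cg, ch, ci, de, df, di, ef, eg, eh, fg, fh, gi, hi
  2-simplices (18): adf, adi, aeg, aeh, afh, agi, bcd, bcg, bdi, bfg, bfh, bhi, cde, ceh, cgi, chi, def, efg

so the chain groups are C_0 ≅ Z^9, C_1 ≅ Z^27, C_2 ≅ Z^18.

∂_1: C_1 → C_0 is given by ∂[p,q] = [q] − [p].
The 9×27 boundary matrix has rank 8 and Smith normal form diag(1,1,1,1,1,1,1,1).

∂_2: C_2 → C_1 acts by ∂[p,q,r] = [q,r] − [p,r] + [p,q]. For instance
  ∂efg = fg − eg + ef,
  ∂bcg = cg − bg + bc.
As a 27×18 matrix over Z this has rank 18, with invariant factors (1,1,1,1,1,1,1,1,1,1,1,1,1,1,1,1,1,2).

Now H_k = ker ∂_k / im ∂_{k+1}, so:

  H_0: rank C_0 − rank ∂_1 = 9 − 8 = 1, and the invariant factors of ∂_1 are all 1, so H_0 ≅ Z.
  H_1: rank ker ∂_1 − rank ∂_2 = (27 − 8) − 18 = 1, and ∂_2 has invariant factor 2 > 1, so H_1 ≅ Z ⊕ Z/2.
  H_2: rank ker ∂_2 − rank ∂_3 = (18 − 18) − 0 = 0, and there is no ∂_3, so H_2 ≅ 0.

(K is a triangulation of the Klein bottle.)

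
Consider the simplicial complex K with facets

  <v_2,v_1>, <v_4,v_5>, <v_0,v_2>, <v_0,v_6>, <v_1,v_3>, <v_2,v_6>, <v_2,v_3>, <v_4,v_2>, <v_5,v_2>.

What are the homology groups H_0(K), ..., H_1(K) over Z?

We work with the vertex ordering v_0 < v_1 < v_2 < v_3 < v_4 < v_5 < v_6. The simplices of K, each written with vertices in increasing order, are:

  0-simplices (7): [v_0], [v_1], [v_2], [v_3], [v_4], [v_5], [v_6]
  1-simplices (9): [v_0,v_2], [v_0,v_6], [v_1,v_2], [v_1,v_3], [v_2,v_3], [v_2,v_4], [v_2,v_5], [v_2,v_6], [v_4,v_5]

giving chain groups C_0 ≅ Z^7, C_1 ≅ Z^9.

The boundary map ∂_1: C_1 → C_0 sends each edge [p,q] (with p < q) to q − p. For instance
  ∂[v_2,v_3] = [v_3] − [v_2].
The resulting 7×9 matrix has rank 6, and its Smith normal form has invariant factors (1,1,1,1,1,1).

Computing H_k = (kernel of ∂_k) / (image of ∂_{k+1}):

  H_0: rank C_0 − rank ∂_1 = 7 − 6 = 1, and the invariant factors of ∂_1 are all 1, so H_0 ≅ Z.
  H_1: rank ker ∂_1 − rank ∂_2 = (9 − 6) − 0 = 3, and there is no ∂_2, so H_1 ≅ Z^3.

H_0 = Z,  H_1 = Z^3.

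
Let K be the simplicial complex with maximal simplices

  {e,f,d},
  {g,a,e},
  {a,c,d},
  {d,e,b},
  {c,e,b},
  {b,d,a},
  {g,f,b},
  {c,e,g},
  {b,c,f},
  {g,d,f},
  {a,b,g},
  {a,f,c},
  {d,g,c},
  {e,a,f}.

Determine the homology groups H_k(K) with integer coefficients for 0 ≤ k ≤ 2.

Order the vertices as a < b < c < d < e < f < g. Listing each simplex with vertices in this order, K has dimension 2 with simplices:

  0-simplices (7): a, b, c, d, e, f, g
  1-simplices (21): ab, ac, ad, ae, af, ag, bc, bd, be, bf, bg, cd, ce, cf, cg, de, df, dg, ef, eg, fg
  2-simplices (14): abd, abg, acd, acf, aef, aeg, bce, bcf, bde, bfg, cdg, ceg, def, dfg

so the chain groups are C_0 ≅ Z^7, C_1 ≅ Z^21, C_2 ≅ Z^14.

∂_1: C_1 → C_0 is given by ∂[p,q] = [q] − [p]. For instance
  ∂af = f − a.
As a 7×21 matrix over Z this has rank 6, with invariant factors (1,1,1,1,1,1).

∂_2: C_2 → C_1 sends each 2-simplex [p,q,r] to [q,r] − [p,r] + [p,q]. For instance
  ∂aeg = eg − ag + ae,
  ∂bce = ce − be + bc.
The 21×14 boundary matrix has rank 13 and Smith normal form diag(1,1,1,1,1,1,1,1,1,1,1,1,1).

Reading off H_k = ker ∂_k / im ∂_{k+1}:

  H_0: rank C_0 − rank ∂_1 = 7 − 6 = 1, and the invariant factors of ∂_1 are all 1, so H_0 ≅ Z.
  H_1: rank ker ∂_1 − rank ∂_2 = (21 − 6) − 13 = 2, and the invariant factors of ∂_2 are all 1, so H_1 ≅ Z^2.
  H_2: rank ker ∂_2 − rank ∂_3 = (14 − 13) − 0 = 1, and there is no ∂_3, so H_2 ≅ Z.

H_0 = Z,  H_1 = Z^2,  H_2 = Z.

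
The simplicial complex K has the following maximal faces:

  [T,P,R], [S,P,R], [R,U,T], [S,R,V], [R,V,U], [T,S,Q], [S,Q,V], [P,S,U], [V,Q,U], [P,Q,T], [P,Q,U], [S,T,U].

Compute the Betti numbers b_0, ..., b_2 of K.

b_0 = 1, b_1 = 0, b_2 = 0.

We work with the vertex ordering P < Q < R < S < T < U < V. The simplices of K, each written with vertices in increasing order, are:

  0-simplices (7): P, Q, R, S, T, U, V
  1-simplices (18): PQ, PR, PS, PT, PU, QS, QT, QU, QV, RS, RT, RU, RV, ST, SU, SV, TU, UV
  2-simplices (12): PQT, PQU, PRS, PRT, PSU, QST, QSV, QUV, RSV, RTU, RUV, STU

so the chain groups are C_0 ≅ Z^7, C_1 ≅ Z^18, C_2 ≅ Z^12.

Boundary ∂_1: C_1 → C_0 sends each edge [p,q] (with p < q) to q − p. For instance
  ∂QV = V − Q.
The 7×18 boundary matrix has rank 6 and Smith normal form diag(1,1,1,1,1,1).

Boundary ∂_2: C_2 → C_1 acts by ∂[p,q,r] = [q,r] − [p,r] + [p,q]. For instance
  ∂PRT = RT − PT + PR,
  ∂RSV = SV − RV + RS.
This gives a 18×12 integer matrix of rank 12; reducing to Smith normal form yields diagonal entries (1,1,1,1,1,1,1,1,1,1,1,2).

Computing H_k = (kernel of ∂_k) / (image of ∂_{k+1}):

  H_0: rank C_0 − rank ∂_1 = 7 − 6 = 1, and the invariant factors of ∂_1 are all 1, so H_0 = Z.
  H_1: rank ker ∂_1 − rank ∂_2 = (18 − 6) − 12 = 0, and ∂_2 has invariant factor 2 > 1, so H_1 = Z/2.
  H_2: rank ker ∂_2 − rank ∂_3 = (12 − 12) − 0 = 0, and there is no ∂_3, so H_2 = 0.

As a check, the Euler characteristic is 7 − 18 + 12 = 1, which agrees with 1 − 0 + 0 = 1.
(K is a triangulation of the real projective plane RP^2.)

Hence the Betti numbers are b_0 = 1, b_1 = 0, b_2 = 0.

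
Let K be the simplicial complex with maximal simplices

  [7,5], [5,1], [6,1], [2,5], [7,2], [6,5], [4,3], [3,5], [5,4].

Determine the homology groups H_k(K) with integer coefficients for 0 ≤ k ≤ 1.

Order the vertices as 1 < 2 < 3 < 4 < 5 < 6 < 7. Listing each simplex with vertices in this order, K has dimension 1 with simplices:

  0-simplices (7): [1], [2], [3], [4], [5], [6], [7]
  1-simplices (9): [1,5], [1,6], [2,5], [2,7], [3,4], [3,5], [4,5], [5,6], [5,7]

giving chain groups C_0 ≅ Z^7, C_1 ≅ Z^9.

∂_1: C_1 → C_0 sends each edge [p,q] (with p < q) to q − p. For instance
  ∂[5,6] = [6] − [5].
The 7×9 boundary matrix has rank 6 and Smith normal form diag(1,1,1,1,1,1).

Reading off H_k = ker ∂_k / im ∂_{k+1}:

  H_0: rank C_0 − rank ∂_1 = 7 − 6 = 1, and the invariant factors of ∂_1 are all 1, so H_0 = Z.
  H_1: rank ker ∂_1 − rank ∂_2 = (9 − 6) − 0 = 3, and there is no ∂_2, so H_1 = Z^3.

As a check, the Euler characteristic is 7 − 9 = -2, which agrees with 1 − 3 = -2.

H_0 = Z,  H_1 = Z^3.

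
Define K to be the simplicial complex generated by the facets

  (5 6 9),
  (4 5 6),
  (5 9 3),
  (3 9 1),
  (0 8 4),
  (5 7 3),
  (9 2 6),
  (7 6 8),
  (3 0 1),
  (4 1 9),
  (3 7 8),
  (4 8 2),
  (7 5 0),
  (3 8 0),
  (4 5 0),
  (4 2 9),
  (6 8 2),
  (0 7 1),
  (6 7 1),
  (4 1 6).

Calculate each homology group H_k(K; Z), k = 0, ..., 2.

H_0 ≅ Z,  H_1 ≅ Z ⊕ Z_2,  H_2 = 0.

Order the vertices as 0 < 1 < 2 < 3 < 4 < 5 < 6 < 7 < 8 < 9. Listing each simplex with vertices in this order, K has dimension 2 with simplices:

  0-simplices (10): [0], [1], [2], [3], [4], [5], [6], [7], [8], [9]
  1-simplices (30): (30 of them)
  2-simplices (20): (20 of them)

so the chain groups are C_0 ≅ Z^10, C_1 ≅ Z^30, C_2 ≅ Z^20.

The boundary map ∂_1: C_1 → C_0 is given by ∂[p,q] = [q] − [p].
The 10×30 boundary matrix has rank 9 and Smith normal form diag(1,1,1,1,1,1,1,1,1).

Boundary ∂_2: C_2 → C_1 sends each 2-simplex [p,q,r] to [q,r] − [p,r] + [p,q]. For instance
  ∂[3,7,8] = [7,8] − [3,8] + [3,7],
  ∂[2,6,9] = [6,9] − [2,9] + [2,6].
As a 30×20 matrix over Z this has rank 20, with invariant factors (1,1,1,1,1,1,1,1,1,1,1,1,1,1,1,1,1,1,1,2).

Computing H_k = (kernel of ∂_k) / (image of ∂_{k+1}):

  H_0: rank C_0 − rank ∂_1 = 10 − 9 = 1, and the invariant factors of ∂_1 are all 1, so H_0 ≅ Z.
  H_1: rank ker ∂_1 − rank ∂_2 = (30 − 9) − 20 = 1, and ∂_2 has invariant factor 2 > 1, so H_1 ≅ Z ⊕ Z_2.
  H_2: rank ker ∂_2 − rank ∂_3 = (20 − 20) − 0 = 0, and there is no ∂_3, so H_2 ≅ 0.

As a check, the Euler characteristic is 10 − 30 + 20 = 0, which agrees with 1 − 1 + 0 = 0.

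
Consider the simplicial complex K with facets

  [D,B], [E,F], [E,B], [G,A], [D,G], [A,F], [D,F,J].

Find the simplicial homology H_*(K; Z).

H_0 = Z,  H_1 = Z^2,  H_2 = 0.

Take the total order A < B < D < E < F < G < J on the vertex set. Then K (dimension 2) consists of the simplices:

  0-simplices (7): A, B, D, E, F, G, J
  1-simplices (9): AF, AG, BD, BE, DF, DG, DJ, EF, FJ
  2-simplices (1): DFJ

so the chain groups are C_0 ≅ Z^7, C_1 ≅ Z^9, C_2 ≅ Z^1.

Boundary ∂_1: C_1 → C_0 is given by ∂[p,q] = [q] − [p]. For instance
  ∂AG = G − A.
The 7×9 boundary matrix has rank 6 and Smith normal form diag(1,1,1,1,1,1).

The boundary map ∂_2: C_2 → C_1 sends each 2-simplex [p,q,r] to [q,r] − [p,r] + [p,q]. For instance
  ∂DFJ = FJ − DJ + DF.
This gives a 9×1 integer matrix of rank 1; reducing to Smith normal form yields diagonal entries (1).

Computing H_k = (kernel of ∂_k) / (image of ∂_{k+1}):

  H_0: rank C_0 − rank ∂_1 = 7 − 6 = 1, and the invariant factors of ∂_1 are all 1, so H_0 ≅ Z.
  H_1: rank ker ∂_1 − rank ∂_2 = (9 − 6) − 1 = 2, and the invariant factors of ∂_2 are all 1, so H_1 ≅ Z^2.
  H_2: rank ker ∂_2 − rank ∂_3 = (1 − 1) − 0 = 0, and there is no ∂_3, so H_2 ≅ 0.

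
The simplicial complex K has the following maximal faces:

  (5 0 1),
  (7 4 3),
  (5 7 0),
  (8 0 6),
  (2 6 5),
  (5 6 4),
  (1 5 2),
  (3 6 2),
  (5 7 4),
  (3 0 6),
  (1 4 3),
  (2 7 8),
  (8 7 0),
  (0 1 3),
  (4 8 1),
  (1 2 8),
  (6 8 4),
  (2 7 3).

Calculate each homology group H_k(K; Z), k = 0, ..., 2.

H_0 = Z,  H_1 = Z^2,  H_2 = Z.

Order the vertices as 0 < 1 < 2 < 3 < 4 < 5 < 6 < 7 < 8. Listing each simplex with vertices in this order, K has dimension 2 with simplices:

  0-simplices (9): [0], [1], [2], [3], [4], [5], [6], [7], [8]
  1-simplices (27): (27 of them)
  2-simplices (18): [0,1,3], [0,1,5], [0,3,6], [0,5,7], [0,6,8], [0,7,8], [1,2,5], [1,2,8], [1,3,4], [1,4,8], [2,3,6], [2,3,7], [2,5,6], [2,7,8], [3,4,7], [4,5,6], [4,5,7], [4,6,8]

so the chain groups are C_0 ≅ Z^9, C_1 ≅ Z^27, C_2 ≅ Z^18.

∂_1: C_1 → C_0 is given by ∂[p,q] = [q] − [p].
The 9×27 boundary matrix has rank 8 and Smith normal form diag(1,1,1,1,1,1,1,1).

Boundary ∂_2: C_2 → C_1 acts by ∂[p,q,r] = [q,r] − [p,r] + [p,q]. For instance
  ∂[1,4,8] = [4,8] − [1,8] + [1,4],
  ∂[3,4,7] = [4,7] − [3,7] + [3,4].
The resulting 27×18 matrix has rank 17, and its Smith normal form has invariant factors (1,1,1,1,1,1,1,1,1,1,1,1,1,1,1,1,1).

From H_k ≅ ker(∂_k) / im(∂_{k+1}) we obtain:

  H_0: rank C_0 − rank ∂_1 = 9 − 8 = 1, and the invariant factors of ∂_1 are all 1, so H_0 = Z.
  H_1: rank ker ∂_1 − rank ∂_2 = (27 − 8) − 17 = 2, and the invariant factors of ∂_2 are all 1, so H_1 = Z^2.
  H_2: rank ker ∂_2 − rank ∂_3 = (18 − 17) − 0 = 1, and there is no ∂_3, so H_2 = Z.

(K is a triangulation of the torus T^2.)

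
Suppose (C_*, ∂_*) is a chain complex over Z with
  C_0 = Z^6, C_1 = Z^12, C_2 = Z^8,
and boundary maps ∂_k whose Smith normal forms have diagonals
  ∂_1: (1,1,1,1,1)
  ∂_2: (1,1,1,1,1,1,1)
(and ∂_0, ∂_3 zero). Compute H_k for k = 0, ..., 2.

H_0: b_0 = 6 − 0 − 5 = 1; torsion from ∂_1 factors > 1: none. So H_0 = Z.
H_1: b_1 = 12 − 5 − 7 = 0; torsion from ∂_2 factors > 1: none. So H_1 = 0.
H_2: b_2 = 8 − 7 − 0 = 1; torsion from ∂_3 factors > 1: none. So H_2 = Z.

H_0 = Z,  H_1 = 0,  H_2 = Z.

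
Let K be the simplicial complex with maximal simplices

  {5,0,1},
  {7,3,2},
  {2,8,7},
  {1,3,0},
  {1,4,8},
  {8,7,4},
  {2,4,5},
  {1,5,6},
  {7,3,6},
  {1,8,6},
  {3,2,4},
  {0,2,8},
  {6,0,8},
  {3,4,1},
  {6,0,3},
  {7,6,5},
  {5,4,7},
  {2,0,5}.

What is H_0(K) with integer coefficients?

H_0 ≅ Z.

K has 9 vertices, 27 edges, 18 triangles.
rank ∂_0 = 0, rank ∂_1 = 8 ⇒ b_0 = 9 − 0 − 8 = 1; all invariant factors of ∂_1 are 1 so no torsion. So H_0 = Z.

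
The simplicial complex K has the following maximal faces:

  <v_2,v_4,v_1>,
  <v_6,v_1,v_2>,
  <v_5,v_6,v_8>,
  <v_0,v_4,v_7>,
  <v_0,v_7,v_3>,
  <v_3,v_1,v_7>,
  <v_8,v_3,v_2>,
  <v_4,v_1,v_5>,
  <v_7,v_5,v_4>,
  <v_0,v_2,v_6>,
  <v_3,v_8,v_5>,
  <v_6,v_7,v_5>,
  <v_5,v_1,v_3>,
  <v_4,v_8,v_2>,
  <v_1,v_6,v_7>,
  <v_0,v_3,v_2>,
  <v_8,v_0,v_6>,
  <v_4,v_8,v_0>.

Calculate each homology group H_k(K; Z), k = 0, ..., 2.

H_0 ≅ Z,  H_1 ≅ Z × Z/2,  H_2 = 0.

Take the total order v_0 < v_1 < v_2 < v_3 < v_4 < v_5 < v_6 < v_7 < v_8 on the vertex set. Then K (dimension 2) consists of the simplices:

  0-simplices (9): [v_0], [v_1], [v_2], [v_3], [v_4], [v_5], [v_6], [v_7], [v_8]
  1-simplices (27): (27 of them)
  2-simplices (18): (18 of them)

so the chain groups are C_0 ≅ Z^9, C_1 ≅ Z^27, C_2 ≅ Z^18.

Boundary ∂_1: C_1 → C_0 sends each edge [p,q] (with p < q) to q − p.
The resulting 9×27 matrix has rank 8, and its Smith normal form has invariant factors (1,1,1,1,1,1,1,1).

∂_2: C_2 → C_1 acts by ∂[p,q,r] = [q,r] − [p,r] + [p,q]. For instance
  ∂[v_2,v_4,v_8] = [v_4,v_8] − [v_2,v_8] + [v_2,v_4],
  ∂[v_1,v_2,v_6] = [v_2,v_6] − [v_1,v_6] + [v_1,v_2].
The resulting 27×18 matrix has rank 18, and its Smith normal form has invariant factors (1,1,1,1,1,1,1,1,1,1,1,1,1,1,1,1,1,2).

Computing H_k = (kernel of ∂_k) / (image of ∂_{k+1}):

  H_0: rank C_0 − rank ∂_1 = 9 − 8 = 1, and the invariant factors of ∂_1 are all 1, so H_0 ≅ Z.
  H_1: rank ker ∂_1 − rank ∂_2 = (27 − 8) − 18 = 1, and ∂_2 has invariant factor 2 > 1, so H_1 ≅ Z × Z/2.
  H_2: rank ker ∂_2 − rank ∂_3 = (18 − 18) − 0 = 0, and there is no ∂_3, so H_2 ≅ 0.

(K is a triangulation of the Klein bottle.)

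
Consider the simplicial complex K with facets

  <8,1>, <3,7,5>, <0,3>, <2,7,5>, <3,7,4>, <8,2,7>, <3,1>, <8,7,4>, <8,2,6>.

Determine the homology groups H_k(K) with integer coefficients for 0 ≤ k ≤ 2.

We work with the vertex ordering 0 < 1 < 2 < 3 < 4 < 5 < 6 < 7 < 8. The simplices of K, each written with vertices in increasing order, are:

  0-simplices (9): [0], [1], [2], [3], [4], [5], [6], [7], [8]
  1-simplices (15): [0,3], [1,3], [1,8], [2,5], [2,6], [2,7], [2,8], [3,4], [3,5], [3,7], [4,7], [4,8], [5,7], [6,8], [7,8]
  2-simplices (6): [2,5,7], [2,6,8], [2,7,8], [3,4,7], [3,5,7], [4,7,8]

Hence C_0 ≅ Z^9, C_1 ≅ Z^15, C_2 ≅ Z^6.

The boundary map ∂_1: C_1 → C_0 maps an edge to its endpoints' difference, ∂[p,q] = q − p.
The 9×15 boundary matrix has rank 8 and Smith normal form diag(1,1,1,1,1,1,1,1).

The boundary map ∂_2: C_2 → C_1 maps a triangle to the signed sum of its edges. For instance
  ∂[2,5,7] = [5,7] − [2,7] + [2,5],
  ∂[3,5,7] = [5,7] − [3,7] + [3,5].
The resulting 15×6 matrix has rank 6, and its Smith normal form has invariant factors (1,1,1,1,1,1).

Reading off H_k = ker ∂_k / im ∂_{k+1}:

  H_0: rank C_0 − rank ∂_1 = 9 − 8 = 1, and the invariant factors of ∂_1 are all 1, so H_0 ≅ Z.
  H_1: rank ker ∂_1 − rank ∂_2 = (15 − 8) − 6 = 1, and the invariant factors of ∂_2 are all 1, so H_1 ≅ Z.
  H_2: rank ker ∂_2 − rank ∂_3 = (6 − 6) − 0 = 0, and there is no ∂_3, so H_2 ≅ 0.

H_0 = Z,  H_1 = Z,  H_2 = 0.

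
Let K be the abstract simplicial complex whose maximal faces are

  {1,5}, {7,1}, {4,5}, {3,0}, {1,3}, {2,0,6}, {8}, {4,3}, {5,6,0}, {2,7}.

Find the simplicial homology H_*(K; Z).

H_0 ≅ Z^2,  H_1 ≅ Z^3,  H_2 = 0.

Take the total order 0 < 1 < 2 < 3 < 4 < 5 < 6 < 7 < 8 on the vertex set. Then K (dimension 2) consists of the simplices:

  0-simplices (9): [0], [1], [2], [3], [4], [5], [6], [7], [8]
  1-simplices (12): [0,2], [0,3], [0,5], [0,6], [1,3], [1,5], [1,7], [2,6], [2,7], [3,4], [4,5], [5,6]
  2-simplices (2): [0,2,6], [0,5,6]

giving chain groups C_0 ≅ Z^9, C_1 ≅ Z^12, C_2 ≅ Z^2.

∂_1: C_1 → C_0 maps an edge to its endpoints' difference, ∂[p,q] = q − p. For instance
  ∂[1,7] = [7] − [1].
The 9×12 boundary matrix has rank 7 and Smith normal form diag(1,1,1,1,1,1,1).

The boundary map ∂_2: C_2 → C_1 sends each 2-simplex [p,q,r] to [q,r] − [p,r] + [p,q]. For instance
  ∂[0,2,6] = [2,6] − [0,6] + [0,2],
  ∂[0,5,6] = [5,6] − [0,6] + [0,5].
The 12×2 boundary matrix has rank 2 and Smith normal form diag(1,1).

Now H_k = ker ∂_k / im ∂_{k+1}, so:

  H_0: rank C_0 − rank ∂_1 = 9 − 7 = 2, and the invariant factors of ∂_1 are all 1, so H_0 ≅ Z^2.
  H_1: rank ker ∂_1 − rank ∂_2 = (12 − 7) − 2 = 3, and the invariant factors of ∂_2 are all 1, so H_1 ≅ Z^3.
  H_2: rank ker ∂_2 − rank ∂_3 = (2 − 2) − 0 = 0, and there is no ∂_3, so H_2 ≅ 0.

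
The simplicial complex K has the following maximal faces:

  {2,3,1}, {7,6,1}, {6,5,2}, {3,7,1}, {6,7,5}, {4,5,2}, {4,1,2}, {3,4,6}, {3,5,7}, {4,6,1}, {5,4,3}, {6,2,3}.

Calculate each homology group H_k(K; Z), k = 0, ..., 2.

H_0 ≅ Z,  H_1 ≅ Z/2Z,  H_2 = 0.

Take the total order 1 < 2 < 3 < 4 < 5 < 6 < 7 on the vertex set. Then K (dimension 2) consists of the simplices:

  0-simplices (7): [1], [2], [3], [4], [5], [6], [7]
  1-simplices (18): [1,2], [1,3], [1,4], [1,6], [1,7], [2,3], [2,4], [2,5], [2,6], [3,4], [3,5], [3,6], [3,7], [4,5], [4,6], [5,6], [5,7], [6,7]
  2-simplices (12): [1,2,3], [1,2,4], [1,3,7], [1,4,6], [1,6,7], [2,3,6], [2,4,5], [2,5,6], [3,4,5], [3,4,6], [3,5,7], [5,6,7]

so the chain groups are C_0 ≅ Z^7, C_1 ≅ Z^18, C_2 ≅ Z^12.

Boundary ∂_1: C_1 → C_0 maps an edge to its endpoints' difference, ∂[p,q] = q − p.
As a 7×18 matrix over Z this has rank 6, with invariant factors (1,1,1,1,1,1).

The boundary map ∂_2: C_2 → C_1 sends each 2-simplex [p,q,r] to [q,r] − [p,r] + [p,q]. For instance
  ∂[2,5,6] = [5,6] − [2,6] + [2,5],
  ∂[3,5,7] = [5,7] − [3,7] + [3,5].
The 18×12 boundary matrix has rank 12 and Smith normal form diag(1,1,1,1,1,1,1,1,1,1,1,2).

Computing H_k = (kernel of ∂_k) / (image of ∂_{k+1}):

  H_0: rank C_0 − rank ∂_1 = 7 − 6 = 1, and the invariant factors of ∂_1 are all 1, so H_0 ≅ Z.
  H_1: rank ker ∂_1 − rank ∂_2 = (18 − 6) − 12 = 0, and ∂_2 has invariant factor 2 > 1, so H_1 ≅ Z/2Z.
  H_2: rank ker ∂_2 − rank ∂_3 = (12 − 12) − 0 = 0, and there is no ∂_3, so H_2 ≅ 0.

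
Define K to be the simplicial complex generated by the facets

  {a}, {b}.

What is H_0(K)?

Fix the vertex order a < b and write every simplex with vertices in increasing order. Then dim K = 0 and the simplices of K are:

  0-simplices (2): a, b

Hence C_0 ≅ Z^2.

Computing H_k = (kernel of ∂_k) / (image of ∂_{k+1}):

  H_0: rank C_0 − rank ∂_1 = 2 − 0 = 2, and there is no ∂_1, so H_0 ≅ Z^2.

(K is a triangulation of a set of 2 points.)

H_0 ≅ Z^2.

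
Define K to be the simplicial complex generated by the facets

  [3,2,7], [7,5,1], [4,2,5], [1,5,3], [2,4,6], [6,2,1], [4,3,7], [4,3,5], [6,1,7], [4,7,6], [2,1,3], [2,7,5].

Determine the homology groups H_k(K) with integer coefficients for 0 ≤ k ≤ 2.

We work with the vertex ordering 1 < 2 < 3 < 4 < 5 < 6 < 7. The simplices of K, each written with vertices in increasing order, are:

  0-simplices (7): [1], [2], [3], [4], [5], [6], [7]
  1-simplices (18): [1,2], [1,3], [1,5], [1,6], [1,7], [2,3], [2,4], [2,5], [2,6], [2,7], [3,4], [3,5], [3,7], [4,5], [4,6], [4,7], [5,7], [6,7]
  2-simplices (12): [1,2,3], [1,2,6], [1,3,5], [1,5,7], [1,6,7], [2,3,7], [2,4,5], [2,4,6], [2,5,7], [3,4,5], [3,4,7], [4,6,7]

giving chain groups C_0 ≅ Z^7, C_1 ≅ Z^18, C_2 ≅ Z^12.

∂_1: C_1 → C_0 is given by ∂[p,q] = [q] − [p]. For instance
  ∂[1,6] = [6] − [1].
This gives a 7×18 integer matrix of rank 6; reducing to Smith normal form yields diagonal entries (1,1,1,1,1,1).

∂_2: C_2 → C_1 acts by ∂[p,q,r] = [q,r] − [p,r] + [p,q]. For instance
  ∂[1,6,7] = [6,7] − [1,7] + [1,6],
  ∂[2,4,6] = [4,6] − [2,6] + [2,4].
The 18×12 boundary matrix has rank 12 and Smith normal form diag(1,1,1,1,1,1,1,1,1,1,1,2).

Reading off H_k = ker ∂_k / im ∂_{k+1}:

  H_0: rank C_0 − rank ∂_1 = 7 − 6 = 1, and the invariant factors of ∂_1 are all 1, so H_0 ≅ Z.
  H_1: rank ker ∂_1 − rank ∂_2 = (18 − 6) − 12 = 0, and ∂_2 has invariant factor 2 > 1, so H_1 ≅ Z/2.
  H_2: rank ker ∂_2 − rank ∂_3 = (12 − 12) − 0 = 0, and there is no ∂_3, so H_2 ≅ 0.

H_0 = Z,  H_1 = Z/2,  H_2 = 0.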